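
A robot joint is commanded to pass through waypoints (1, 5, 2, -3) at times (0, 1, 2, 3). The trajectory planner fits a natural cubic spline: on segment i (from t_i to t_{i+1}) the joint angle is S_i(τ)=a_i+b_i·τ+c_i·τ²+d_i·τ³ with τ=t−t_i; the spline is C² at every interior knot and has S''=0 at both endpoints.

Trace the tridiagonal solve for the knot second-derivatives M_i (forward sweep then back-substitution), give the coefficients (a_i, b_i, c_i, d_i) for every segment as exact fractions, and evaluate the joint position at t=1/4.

Δ: Δ0=4, Δ1=-3, Δ2=-5
row 1: diag=4, rhs=-42; c'=1/4, d'=-21/2
row 2: denom=4−1·1/4=15/4; d'=(-12−1·-21/2)/(15/4)=-2/5
back: M2=-2/5
back: M1=-21/2−1/4·-2/5=-52/5
M: M0=0, M1=-52/5, M2=-2/5, M3=0
seg 0: a=1, c=M0/2=0, d=(M1−M0)/(6·1)=-26/15, b=Δ0−h0·(2M0+M1)/6=86/15
seg 1: a=5, c=M1/2=-26/5, d=(M2−M1)/(6·1)=5/3, b=Δ1−h1·(2M1+M2)/6=8/15
seg 2: a=2, c=M2/2=-1/5, d=(M3−M2)/(6·1)=1/15, b=Δ2−h2·(2M2+M3)/6=-73/15
t_q=1/4 → seg 0, τ=1/4; S=1+86/15·τ+0·τ²+-26/15·τ³=77/32

  seg 0: a=1 b=86/15 c=0 d=-26/15
  seg 1: a=5 b=8/15 c=-26/5 d=5/3
  seg 2: a=2 b=-73/15 c=-1/5 d=1/15
S(1/4) = 77/32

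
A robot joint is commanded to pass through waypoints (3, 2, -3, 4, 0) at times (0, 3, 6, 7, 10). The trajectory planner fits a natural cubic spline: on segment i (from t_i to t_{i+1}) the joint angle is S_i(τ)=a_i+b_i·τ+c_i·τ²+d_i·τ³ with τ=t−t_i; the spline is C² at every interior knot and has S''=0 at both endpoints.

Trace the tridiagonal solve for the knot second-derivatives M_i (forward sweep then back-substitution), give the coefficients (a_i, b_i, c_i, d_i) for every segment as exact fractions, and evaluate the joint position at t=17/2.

Δ: Δ0=-1/3, Δ1=-5/3, Δ2=7, Δ3=-4/3
row 1: diag=12, rhs=-8; c'=1/4, d'=-2/3
row 2: denom=8−3·1/4=29/4; d'=(52−3·-2/3)/(29/4)=216/29
row 3: denom=8−1·4/29=228/29; d'=(-50−1·216/29)/(228/29)=-833/114
back: M3=-833/114
back: M2=216/29−4/29·-833/114=482/57
back: M1=-2/3−1/4·482/57=-317/114
M: M0=0, M1=-317/114, M2=482/57, M3=-833/114, M4=0
seg 0: a=3, c=M0/2=0, d=(M1−M0)/(6·3)=-317/2052, b=Δ0−h0·(2M0+M1)/6=241/228
seg 1: a=2, c=M1/2=-317/228, d=(M2−M1)/(6·3)=427/684, b=Δ1−h1·(2M1+M2)/6=-355/114
seg 2: a=-3, c=M2/2=241/57, d=(M3−M2)/(6·1)=-599/228, b=Δ2−h2·(2M2+M3)/6=1231/228
seg 3: a=4, c=M3/2=-833/228, d=(M4−M3)/(6·3)=833/2052, b=Δ3−h3·(2M3+M4)/6=227/38
t_q=17/2 → seg 3, τ=3/2; S=4+227/38·τ+-833/228·τ²+833/2052·τ³=3715/608

  seg 0: a=3 b=241/228 c=0 d=-317/2052
  seg 1: a=2 b=-355/114 c=-317/228 d=427/684
  seg 2: a=-3 b=1231/228 c=241/57 d=-599/228
  seg 3: a=4 b=227/38 c=-833/228 d=833/2052
S(17/2) = 3715/608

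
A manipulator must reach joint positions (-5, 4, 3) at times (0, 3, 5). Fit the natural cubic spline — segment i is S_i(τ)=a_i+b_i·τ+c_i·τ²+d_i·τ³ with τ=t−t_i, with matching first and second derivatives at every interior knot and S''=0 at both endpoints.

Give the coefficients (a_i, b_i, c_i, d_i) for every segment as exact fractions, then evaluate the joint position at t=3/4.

Δ: Δ0=3, Δ1=-1/2
row 1: diag=10, rhs=-21; c'=1/5, d'=-21/10
back: M1=-21/10
M: M0=0, M1=-21/10, M2=0
seg 0: a=-5, c=M0/2=0, d=(M1−M0)/(6·3)=-7/60, b=Δ0−h0·(2M0+M1)/6=81/20
seg 1: a=4, c=M1/2=-21/20, d=(M2−M1)/(6·2)=7/40, b=Δ1−h1·(2M1+M2)/6=9/10
t_q=3/4 → seg 0, τ=3/4; S=-5+81/20·τ+0·τ²+-7/60·τ³=-515/256

  seg 0: a=-5 b=81/20 c=0 d=-7/60
  seg 1: a=4 b=9/10 c=-21/20 d=7/40
S(3/4) = -515/256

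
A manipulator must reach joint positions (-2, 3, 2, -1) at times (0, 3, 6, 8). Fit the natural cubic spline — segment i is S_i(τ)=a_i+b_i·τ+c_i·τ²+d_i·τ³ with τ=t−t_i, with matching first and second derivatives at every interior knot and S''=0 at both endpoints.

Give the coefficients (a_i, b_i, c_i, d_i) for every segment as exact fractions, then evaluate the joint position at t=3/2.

  seg 0: a=-2 b=469/222 c=0 d=-11/222
  seg 1: a=3 b=86/111 c=-33/74 d=17/666
  seg 2: a=2 b=-269/222 c=-8/37 d=4/111
S(3/2) = 593/592

Δ: Δ0=5/3, Δ1=-1/3, Δ2=-3/2
row 1: diag=12, rhs=-12; c'=1/4, d'=-1
row 2: denom=10−3·1/4=37/4; d'=(-7−3·-1)/(37/4)=-16/37
back: M2=-16/37
back: M1=-1−1/4·-16/37=-33/37
M: M0=0, M1=-33/37, M2=-16/37, M3=0
seg 0: a=-2, c=M0/2=0, d=(M1−M0)/(6·3)=-11/222, b=Δ0−h0·(2M0+M1)/6=469/222
seg 1: a=3, c=M1/2=-33/74, d=(M2−M1)/(6·3)=17/666, b=Δ1−h1·(2M1+M2)/6=86/111
seg 2: a=2, c=M2/2=-8/37, d=(M3−M2)/(6·2)=4/111, b=Δ2−h2·(2M2+M3)/6=-269/222
t_q=3/2 → seg 0, τ=3/2; S=-2+469/222·τ+0·τ²+-11/222·τ³=593/592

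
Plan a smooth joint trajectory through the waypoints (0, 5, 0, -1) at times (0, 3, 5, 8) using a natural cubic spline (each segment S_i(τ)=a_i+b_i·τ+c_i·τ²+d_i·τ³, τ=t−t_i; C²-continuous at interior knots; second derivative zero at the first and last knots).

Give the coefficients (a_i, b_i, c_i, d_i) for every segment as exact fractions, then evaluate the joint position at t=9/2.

Δ: Δ0=5/3, Δ1=-5/2, Δ2=-1/3
row 1: diag=10, rhs=-25; c'=1/5, d'=-5/2
row 2: denom=10−2·1/5=48/5; d'=(13−2·-5/2)/(48/5)=15/8
back: M2=15/8
back: M1=-5/2−1/5·15/8=-23/8
M: M0=0, M1=-23/8, M2=15/8, M3=0
seg 0: a=0, c=M0/2=0, d=(M1−M0)/(6·3)=-23/144, b=Δ0−h0·(2M0+M1)/6=149/48
seg 1: a=5, c=M1/2=-23/16, d=(M2−M1)/(6·2)=19/48, b=Δ1−h1·(2M1+M2)/6=-29/24
seg 2: a=0, c=M2/2=15/16, d=(M3−M2)/(6·3)=-5/48, b=Δ2−h2·(2M2+M3)/6=-53/24
t_q=9/2 → seg 1, τ=3/2; S=5+-29/24·τ+-23/16·τ²+19/48·τ³=165/128

  seg 0: a=0 b=149/48 c=0 d=-23/144
  seg 1: a=5 b=-29/24 c=-23/16 d=19/48
  seg 2: a=0 b=-53/24 c=15/16 d=-5/48
S(9/2) = 165/128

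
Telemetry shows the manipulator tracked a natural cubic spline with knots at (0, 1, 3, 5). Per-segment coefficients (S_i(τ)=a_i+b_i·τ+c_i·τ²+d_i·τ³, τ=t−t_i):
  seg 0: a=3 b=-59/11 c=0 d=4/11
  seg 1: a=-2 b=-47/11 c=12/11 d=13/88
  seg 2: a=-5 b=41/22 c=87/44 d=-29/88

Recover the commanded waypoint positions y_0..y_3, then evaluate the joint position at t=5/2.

y_0 = S_0(0) = a_0 = 3
y_1 = S_1(0) = a_1 = -2
y_2 = S_2(0) = a_2 = -5
y_3 = S_2(2) = 4
t_q=5/2 is in segment 1 (τ=3/2); S_1(τ)=-3841/704

y_0=3 y_1=-2 y_2=-5 y_3=4
S(5/2) = -3841/704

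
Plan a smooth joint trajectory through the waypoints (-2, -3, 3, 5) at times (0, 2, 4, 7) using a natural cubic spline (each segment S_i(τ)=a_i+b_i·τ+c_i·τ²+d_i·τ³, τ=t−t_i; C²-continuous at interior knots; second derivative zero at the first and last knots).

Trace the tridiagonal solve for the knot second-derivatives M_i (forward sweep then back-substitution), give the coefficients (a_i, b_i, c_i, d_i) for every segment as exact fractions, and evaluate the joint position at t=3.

Δ: Δ0=-1/2, Δ1=3, Δ2=2/3
row 1: diag=8, rhs=21; c'=1/4, d'=21/8
row 2: denom=10−2·1/4=19/2; d'=(-14−2·21/8)/(19/2)=-77/38
back: M2=-77/38
back: M1=21/8−1/4·-77/38=119/38
M: M0=0, M1=119/38, M2=-77/38, M3=0
seg 0: a=-2, c=M0/2=0, d=(M1−M0)/(6·2)=119/456, b=Δ0−h0·(2M0+M1)/6=-88/57
seg 1: a=-3, c=M1/2=119/76, d=(M2−M1)/(6·2)=-49/114, b=Δ1−h1·(2M1+M2)/6=181/114
seg 2: a=3, c=M2/2=-77/76, d=(M3−M2)/(6·3)=77/684, b=Δ2−h2·(2M2+M3)/6=307/114
t_q=3 → seg 1, τ=1; S=-3+181/114·τ+119/76·τ²+-49/114·τ³=-21/76

  seg 0: a=-2 b=-88/57 c=0 d=119/456
  seg 1: a=-3 b=181/114 c=119/76 d=-49/114
  seg 2: a=3 b=307/114 c=-77/76 d=77/684
S(3) = -21/76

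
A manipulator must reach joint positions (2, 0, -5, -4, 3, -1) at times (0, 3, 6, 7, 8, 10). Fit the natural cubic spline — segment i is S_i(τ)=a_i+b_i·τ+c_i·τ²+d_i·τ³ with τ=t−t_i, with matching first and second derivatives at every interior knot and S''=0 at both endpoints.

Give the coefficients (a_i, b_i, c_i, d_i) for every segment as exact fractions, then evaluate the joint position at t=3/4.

Δ: Δ0=-2/3, Δ1=-5/3, Δ2=1, Δ3=7, Δ4=-2
row 1: diag=12, rhs=-6; c'=1/4, d'=-1/2
row 2: denom=8−3·1/4=29/4; d'=(16−3·-1/2)/(29/4)=70/29
row 3: denom=4−1·4/29=112/29; d'=(36−1·70/29)/(112/29)=487/56
row 4: denom=6−1·29/112=643/112; d'=(-54−1·487/56)/(643/112)=-7022/643
back: M4=-7022/643
back: M3=487/56−29/112·-7022/643=7410/643
back: M2=70/29−4/29·7410/643=530/643
back: M1=-1/2−1/4·530/643=-454/643
M: M0=0, M1=-454/643, M2=530/643, M3=7410/643, M4=-7022/643, M5=0
seg 0: a=2, c=M0/2=0, d=(M1−M0)/(6·3)=-227/5787, b=Δ0−h0·(2M0+M1)/6=-605/1929
seg 1: a=0, c=M1/2=-227/643, d=(M2−M1)/(6·3)=164/1929, b=Δ1−h1·(2M1+M2)/6=-2648/1929
seg 2: a=-5, c=M2/2=265/643, d=(M3−M2)/(6·1)=3440/1929, b=Δ2−h2·(2M2+M3)/6=-2306/1929
seg 3: a=-4, c=M3/2=3705/643, d=(M4−M3)/(6·1)=-7216/1929, b=Δ3−h3·(2M3+M4)/6=9604/1929
seg 4: a=3, c=M4/2=-3511/643, d=(M5−M4)/(6·2)=3511/3858, b=Δ4−h4·(2M4+M5)/6=10186/1929
t_q=3/4 → seg 0, τ=3/4; S=2+-605/1929·τ+0·τ²+-227/5787·τ³=71943/41152

  seg 0: a=2 b=-605/1929 c=0 d=-227/5787
  seg 1: a=0 b=-2648/1929 c=-227/643 d=164/1929
  seg 2: a=-5 b=-2306/1929 c=265/643 d=3440/1929
  seg 3: a=-4 b=9604/1929 c=3705/643 d=-7216/1929
  seg 4: a=3 b=10186/1929 c=-3511/643 d=3511/3858
S(3/4) = 71943/41152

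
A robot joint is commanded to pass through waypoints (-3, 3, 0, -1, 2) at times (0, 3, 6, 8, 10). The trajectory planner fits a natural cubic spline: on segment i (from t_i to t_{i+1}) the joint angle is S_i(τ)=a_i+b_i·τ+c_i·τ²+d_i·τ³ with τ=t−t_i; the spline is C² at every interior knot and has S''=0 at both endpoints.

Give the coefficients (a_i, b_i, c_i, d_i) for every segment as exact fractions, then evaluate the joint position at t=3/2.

Δ: Δ0=2, Δ1=-1, Δ2=-1/2, Δ3=3/2
row 1: diag=12, rhs=-18; c'=1/4, d'=-3/2
row 2: denom=10−3·1/4=37/4; d'=(3−3·-3/2)/(37/4)=30/37
row 3: denom=8−2·8/37=280/37; d'=(12−2·30/37)/(280/37)=48/35
back: M3=48/35
back: M2=30/37−8/37·48/35=18/35
back: M1=-3/2−1/4·18/35=-57/35
M: M0=0, M1=-57/35, M2=18/35, M3=48/35, M4=0
seg 0: a=-3, c=M0/2=0, d=(M1−M0)/(6·3)=-19/210, b=Δ0−h0·(2M0+M1)/6=197/70
seg 1: a=3, c=M1/2=-57/70, d=(M2−M1)/(6·3)=5/42, b=Δ1−h1·(2M1+M2)/6=13/35
seg 2: a=0, c=M2/2=9/35, d=(M3−M2)/(6·2)=1/14, b=Δ2−h2·(2M2+M3)/6=-13/10
seg 3: a=-1, c=M3/2=24/35, d=(M4−M3)/(6·2)=-4/35, b=Δ3−h3·(2M3+M4)/6=41/70
t_q=3/2 → seg 0, τ=3/2; S=-3+197/70·τ+0·τ²+-19/210·τ³=513/560

  seg 0: a=-3 b=197/70 c=0 d=-19/210
  seg 1: a=3 b=13/35 c=-57/70 d=5/42
  seg 2: a=0 b=-13/10 c=9/35 d=1/14
  seg 3: a=-1 b=41/70 c=24/35 d=-4/35
S(3/2) = 513/560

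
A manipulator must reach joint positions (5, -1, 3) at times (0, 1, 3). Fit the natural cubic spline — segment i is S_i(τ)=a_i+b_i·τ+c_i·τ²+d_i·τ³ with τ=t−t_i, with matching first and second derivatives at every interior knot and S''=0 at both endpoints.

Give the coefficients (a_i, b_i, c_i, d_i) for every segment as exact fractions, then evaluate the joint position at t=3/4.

Δ: Δ0=-6, Δ1=2
row 1: diag=6, rhs=48; c'=1/3, d'=8
back: M1=8
M: M0=0, M1=8, M2=0
seg 0: a=5, c=M0/2=0, d=(M1−M0)/(6·1)=4/3, b=Δ0−h0·(2M0+M1)/6=-22/3
seg 1: a=-1, c=M1/2=4, d=(M2−M1)/(6·2)=-2/3, b=Δ1−h1·(2M1+M2)/6=-10/3
t_q=3/4 → seg 0, τ=3/4; S=5+-22/3·τ+0·τ²+4/3·τ³=1/16

  seg 0: a=5 b=-22/3 c=0 d=4/3
  seg 1: a=-1 b=-10/3 c=4 d=-2/3
S(3/4) = 1/16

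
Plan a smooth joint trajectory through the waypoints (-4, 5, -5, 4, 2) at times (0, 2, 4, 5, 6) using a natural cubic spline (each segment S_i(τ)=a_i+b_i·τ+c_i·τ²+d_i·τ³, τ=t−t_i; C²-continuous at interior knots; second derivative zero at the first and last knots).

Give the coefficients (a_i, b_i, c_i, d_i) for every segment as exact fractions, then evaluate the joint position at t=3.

  seg 0: a=-4 b=487/56 c=0 d=-235/224
  seg 1: a=5 b=-109/28 c=-705/112 d=643/224
  seg 2: a=-5 b=43/8 c=153/14 d=-409/56
  seg 3: a=4 b=149/28 c=-615/56 d=205/56
S(3) = -519/224

Δ: Δ0=9/2, Δ1=-5, Δ2=9, Δ3=-2
row 1: diag=8, rhs=-57; c'=1/4, d'=-57/8
row 2: denom=6−2·1/4=11/2; d'=(84−2·-57/8)/(11/2)=393/22
row 3: denom=4−1·2/11=42/11; d'=(-66−1·393/22)/(42/11)=-615/28
back: M3=-615/28
back: M2=393/22−2/11·-615/28=153/7
back: M1=-57/8−1/4·153/7=-705/56
M: M0=0, M1=-705/56, M2=153/7, M3=-615/28, M4=0
seg 0: a=-4, c=M0/2=0, d=(M1−M0)/(6·2)=-235/224, b=Δ0−h0·(2M0+M1)/6=487/56
seg 1: a=5, c=M1/2=-705/112, d=(M2−M1)/(6·2)=643/224, b=Δ1−h1·(2M1+M2)/6=-109/28
seg 2: a=-5, c=M2/2=153/14, d=(M3−M2)/(6·1)=-409/56, b=Δ2−h2·(2M2+M3)/6=43/8
seg 3: a=4, c=M3/2=-615/56, d=(M4−M3)/(6·1)=205/56, b=Δ3−h3·(2M3+M4)/6=149/28
t_q=3 → seg 1, τ=1; S=5+-109/28·τ+-705/112·τ²+643/224·τ³=-519/224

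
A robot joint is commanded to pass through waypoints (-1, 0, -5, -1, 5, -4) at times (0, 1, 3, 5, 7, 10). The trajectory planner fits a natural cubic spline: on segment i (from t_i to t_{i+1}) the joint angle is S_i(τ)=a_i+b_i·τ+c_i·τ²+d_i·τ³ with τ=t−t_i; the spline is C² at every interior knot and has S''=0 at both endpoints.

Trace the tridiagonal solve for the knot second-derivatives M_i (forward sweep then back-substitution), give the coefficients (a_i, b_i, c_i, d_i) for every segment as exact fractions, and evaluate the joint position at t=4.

  seg 0: a=-1 b=711/388 c=0 d=-323/388
  seg 1: a=0 b=-129/194 c=-969/388 d=613/776
  seg 2: a=-5 b=-114/97 c=435/194 d=-127/388
  seg 3: a=-1 b=375/97 c=27/97 d=-69/194
  seg 4: a=5 b=69/97 c=-180/97 d=20/97
S(4) = -1653/388

Δ: Δ0=1, Δ1=-5/2, Δ2=2, Δ3=3, Δ4=-3
row 1: diag=6, rhs=-21; c'=1/3, d'=-7/2
row 2: denom=8−2·1/3=22/3; d'=(27−2·-7/2)/(22/3)=51/11
row 3: denom=8−2·3/11=82/11; d'=(6−2·51/11)/(82/11)=-18/41
row 4: denom=10−2·11/41=388/41; d'=(-36−2·-18/41)/(388/41)=-360/97
back: M4=-360/97
back: M3=-18/41−11/41·-360/97=54/97
back: M2=51/11−3/11·54/97=435/97
back: M1=-7/2−1/3·435/97=-969/194
M: M0=0, M1=-969/194, M2=435/97, M3=54/97, M4=-360/97, M5=0
seg 0: a=-1, c=M0/2=0, d=(M1−M0)/(6·1)=-323/388, b=Δ0−h0·(2M0+M1)/6=711/388
seg 1: a=0, c=M1/2=-969/388, d=(M2−M1)/(6·2)=613/776, b=Δ1−h1·(2M1+M2)/6=-129/194
seg 2: a=-5, c=M2/2=435/194, d=(M3−M2)/(6·2)=-127/388, b=Δ2−h2·(2M2+M3)/6=-114/97
seg 3: a=-1, c=M3/2=27/97, d=(M4−M3)/(6·2)=-69/194, b=Δ3−h3·(2M3+M4)/6=375/97
seg 4: a=5, c=M4/2=-180/97, d=(M5−M4)/(6·3)=20/97, b=Δ4−h4·(2M4+M5)/6=69/97
t_q=4 → seg 2, τ=1; S=-5+-114/97·τ+435/194·τ²+-127/388·τ³=-1653/388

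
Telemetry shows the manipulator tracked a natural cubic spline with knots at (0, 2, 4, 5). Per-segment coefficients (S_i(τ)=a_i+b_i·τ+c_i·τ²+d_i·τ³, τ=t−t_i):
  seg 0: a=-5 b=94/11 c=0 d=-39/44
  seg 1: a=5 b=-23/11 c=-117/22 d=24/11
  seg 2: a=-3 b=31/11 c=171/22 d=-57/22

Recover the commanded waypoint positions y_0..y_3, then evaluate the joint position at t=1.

y_0=-5 y_1=5 y_2=-3 y_3=5
S(1) = 117/44

y_0 = S_0(0) = a_0 = -5
y_1 = S_1(0) = a_1 = 5
y_2 = S_2(0) = a_2 = -3
y_3 = S_2(1) = 5
t_q=1 is in segment 0 (τ=1); S_0(τ)=117/44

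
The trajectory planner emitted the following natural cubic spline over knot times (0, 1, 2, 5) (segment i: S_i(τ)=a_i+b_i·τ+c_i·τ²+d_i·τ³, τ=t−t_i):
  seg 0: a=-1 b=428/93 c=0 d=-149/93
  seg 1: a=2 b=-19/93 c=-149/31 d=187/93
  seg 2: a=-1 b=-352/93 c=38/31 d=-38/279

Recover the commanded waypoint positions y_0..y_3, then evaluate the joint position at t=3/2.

y_0 = S_0(0) = a_0 = -1
y_1 = S_1(0) = a_1 = 2
y_2 = S_2(0) = a_2 = -1
y_3 = S_2(3) = -5
t_q=3/2 is in segment 1 (τ=1/2); S_1(τ)=235/248

y_0=-1 y_1=2 y_2=-1 y_3=-5
S(3/2) = 235/248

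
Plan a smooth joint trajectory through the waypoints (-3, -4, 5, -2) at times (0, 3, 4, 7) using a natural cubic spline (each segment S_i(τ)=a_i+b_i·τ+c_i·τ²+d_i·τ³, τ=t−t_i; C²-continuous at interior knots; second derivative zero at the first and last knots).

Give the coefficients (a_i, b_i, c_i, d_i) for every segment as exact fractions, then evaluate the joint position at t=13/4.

Δ: Δ0=-1/3, Δ1=9, Δ2=-7/3
row 1: diag=8, rhs=56; c'=1/8, d'=7
row 2: denom=8−1·1/8=63/8; d'=(-68−1·7)/(63/8)=-200/21
back: M2=-200/21
back: M1=7−1/8·-200/21=172/21
M: M0=0, M1=172/21, M2=-200/21, M3=0
seg 0: a=-3, c=M0/2=0, d=(M1−M0)/(6·3)=86/189, b=Δ0−h0·(2M0+M1)/6=-31/7
seg 1: a=-4, c=M1/2=86/21, d=(M2−M1)/(6·1)=-62/21, b=Δ1−h1·(2M1+M2)/6=55/7
seg 2: a=5, c=M2/2=-100/21, d=(M3−M2)/(6·3)=100/189, b=Δ2−h2·(2M2+M3)/6=151/21
t_q=13/4 → seg 1, τ=1/4; S=-4+55/7·τ+86/21·τ²+-62/21·τ³=-409/224

  seg 0: a=-3 b=-31/7 c=0 d=86/189
  seg 1: a=-4 b=55/7 c=86/21 d=-62/21
  seg 2: a=5 b=151/21 c=-100/21 d=100/189
S(13/4) = -409/224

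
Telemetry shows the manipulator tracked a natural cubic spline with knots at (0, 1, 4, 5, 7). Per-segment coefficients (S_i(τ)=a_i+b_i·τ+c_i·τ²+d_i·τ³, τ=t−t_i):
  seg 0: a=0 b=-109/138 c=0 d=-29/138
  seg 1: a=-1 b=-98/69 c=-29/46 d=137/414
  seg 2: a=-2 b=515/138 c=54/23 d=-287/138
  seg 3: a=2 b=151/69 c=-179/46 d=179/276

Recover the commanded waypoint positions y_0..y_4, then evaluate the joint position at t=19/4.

y_0=0 y_1=-1 y_2=-2 y_3=2 y_4=-4
S(19/4) = 159/128

y_0 = S_0(0) = a_0 = 0
y_1 = S_1(0) = a_1 = -1
y_2 = S_2(0) = a_2 = -2
y_3 = S_3(0) = a_3 = 2
y_4 = S_3(2) = -4
t_q=19/4 is in segment 2 (τ=3/4); S_2(τ)=159/128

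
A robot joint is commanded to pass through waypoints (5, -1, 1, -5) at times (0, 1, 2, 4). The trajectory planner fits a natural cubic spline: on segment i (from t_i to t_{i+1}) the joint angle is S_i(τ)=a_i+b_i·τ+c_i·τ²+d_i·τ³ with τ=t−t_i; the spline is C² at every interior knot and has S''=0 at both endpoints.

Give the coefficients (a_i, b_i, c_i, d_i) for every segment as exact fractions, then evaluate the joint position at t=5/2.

  seg 0: a=5 b=-191/23 c=0 d=53/23
  seg 1: a=-1 b=-32/23 c=159/23 d=-81/23
  seg 2: a=1 b=43/23 c=-84/23 d=14/23
S(5/2) = 101/92

Δ: Δ0=-6, Δ1=2, Δ2=-3
row 1: diag=4, rhs=48; c'=1/4, d'=12
row 2: denom=6−1·1/4=23/4; d'=(-30−1·12)/(23/4)=-168/23
back: M2=-168/23
back: M1=12−1/4·-168/23=318/23
M: M0=0, M1=318/23, M2=-168/23, M3=0
seg 0: a=5, c=M0/2=0, d=(M1−M0)/(6·1)=53/23, b=Δ0−h0·(2M0+M1)/6=-191/23
seg 1: a=-1, c=M1/2=159/23, d=(M2−M1)/(6·1)=-81/23, b=Δ1−h1·(2M1+M2)/6=-32/23
seg 2: a=1, c=M2/2=-84/23, d=(M3−M2)/(6·2)=14/23, b=Δ2−h2·(2M2+M3)/6=43/23
t_q=5/2 → seg 2, τ=1/2; S=1+43/23·τ+-84/23·τ²+14/23·τ³=101/92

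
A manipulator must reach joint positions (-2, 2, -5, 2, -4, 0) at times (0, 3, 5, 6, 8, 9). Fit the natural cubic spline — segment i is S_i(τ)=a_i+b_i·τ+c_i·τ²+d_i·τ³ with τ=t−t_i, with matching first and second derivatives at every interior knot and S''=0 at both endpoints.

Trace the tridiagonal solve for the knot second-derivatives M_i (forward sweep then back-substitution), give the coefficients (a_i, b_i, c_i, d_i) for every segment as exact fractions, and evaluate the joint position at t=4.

  seg 0: a=-2 b=22399/5196 c=0 d=-573/1732
  seg 1: a=2 b=-12007/2598 c=-5157/1732 d=18385/10392
  seg 2: a=-5 b=6103/1299 c=3307/433 d=-6931/1299
  seg 3: a=2 b=5152/1299 c=-3624/433 d=12695/5196
  seg 4: a=-4 b=-251/1299 c=5447/866 d=-5447/2598
S(4) = -13267/3464

Δ: Δ0=4/3, Δ1=-7/2, Δ2=7, Δ3=-3, Δ4=4
row 1: diag=10, rhs=-29; c'=1/5, d'=-29/10
row 2: denom=6−2·1/5=28/5; d'=(63−2·-29/10)/(28/5)=86/7
row 3: denom=6−1·5/28=163/28; d'=(-60−1·86/7)/(163/28)=-2024/163
row 4: denom=6−2·56/163=866/163; d'=(42−2·-2024/163)/(866/163)=5447/433
back: M4=5447/433
back: M3=-2024/163−56/163·5447/433=-7248/433
back: M2=86/7−5/28·-7248/433=6614/433
back: M1=-29/10−1/5·6614/433=-5157/866
M: M0=0, M1=-5157/866, M2=6614/433, M3=-7248/433, M4=5447/433, M5=0
seg 0: a=-2, c=M0/2=0, d=(M1−M0)/(6·3)=-573/1732, b=Δ0−h0·(2M0+M1)/6=22399/5196
seg 1: a=2, c=M1/2=-5157/1732, d=(M2−M1)/(6·2)=18385/10392, b=Δ1−h1·(2M1+M2)/6=-12007/2598
seg 2: a=-5, c=M2/2=3307/433, d=(M3−M2)/(6·1)=-6931/1299, b=Δ2−h2·(2M2+M3)/6=6103/1299
seg 3: a=2, c=M3/2=-3624/433, d=(M4−M3)/(6·2)=12695/5196, b=Δ3−h3·(2M3+M4)/6=5152/1299
seg 4: a=-4, c=M4/2=5447/866, d=(M5−M4)/(6·1)=-5447/2598, b=Δ4−h4·(2M4+M5)/6=-251/1299
t_q=4 → seg 1, τ=1; S=2+-12007/2598·τ+-5157/1732·τ²+18385/10392·τ³=-13267/3464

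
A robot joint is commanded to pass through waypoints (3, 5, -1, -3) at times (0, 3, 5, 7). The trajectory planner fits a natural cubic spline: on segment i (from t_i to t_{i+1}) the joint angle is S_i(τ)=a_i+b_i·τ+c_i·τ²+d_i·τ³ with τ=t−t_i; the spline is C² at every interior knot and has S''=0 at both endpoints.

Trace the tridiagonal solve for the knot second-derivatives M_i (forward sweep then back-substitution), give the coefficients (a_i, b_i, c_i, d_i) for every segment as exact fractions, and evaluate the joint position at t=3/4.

Δ: Δ0=2/3, Δ1=-3, Δ2=-1
row 1: diag=10, rhs=-22; c'=1/5, d'=-11/5
row 2: denom=8−2·1/5=38/5; d'=(12−2·-11/5)/(38/5)=41/19
back: M2=41/19
back: M1=-11/5−1/5·41/19=-50/19
M: M0=0, M1=-50/19, M2=41/19, M3=0
seg 0: a=3, c=M0/2=0, d=(M1−M0)/(6·3)=-25/171, b=Δ0−h0·(2M0+M1)/6=113/57
seg 1: a=5, c=M1/2=-25/19, d=(M2−M1)/(6·2)=91/228, b=Δ1−h1·(2M1+M2)/6=-112/57
seg 2: a=-1, c=M2/2=41/38, d=(M3−M2)/(6·2)=-41/228, b=Δ2−h2·(2M2+M3)/6=-139/57
t_q=3/4 → seg 0, τ=3/4; S=3+113/57·τ+0·τ²+-25/171·τ³=5381/1216

  seg 0: a=3 b=113/57 c=0 d=-25/171
  seg 1: a=5 b=-112/57 c=-25/19 d=91/228
  seg 2: a=-1 b=-139/57 c=41/38 d=-41/228
S(3/4) = 5381/1216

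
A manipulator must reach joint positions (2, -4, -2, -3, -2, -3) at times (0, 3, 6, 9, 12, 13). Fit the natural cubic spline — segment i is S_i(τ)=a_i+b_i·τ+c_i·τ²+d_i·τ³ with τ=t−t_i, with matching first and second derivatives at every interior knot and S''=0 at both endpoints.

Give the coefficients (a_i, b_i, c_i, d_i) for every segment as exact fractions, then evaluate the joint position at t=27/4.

Δ: Δ0=-2, Δ1=2/3, Δ2=-1/3, Δ3=1/3, Δ4=-1
row 1: diag=12, rhs=16; c'=1/4, d'=4/3
row 2: denom=12−3·1/4=45/4; d'=(-6−3·4/3)/(45/4)=-8/9
row 3: denom=12−3·4/15=56/5; d'=(4−3·-8/9)/(56/5)=25/42
row 4: denom=8−3·15/56=403/56; d'=(-8−3·25/42)/(403/56)=-548/403
back: M4=-548/403
back: M3=25/42−15/56·-548/403=1160/1209
back: M2=-8/9−4/15·1160/1209=-1384/1209
back: M1=4/3−1/4·-1384/1209=1958/1209
M: M0=0, M1=1958/1209, M2=-1384/1209, M3=1160/1209, M4=-548/403, M5=0
seg 0: a=2, c=M0/2=0, d=(M1−M0)/(6·3)=979/10881, b=Δ0−h0·(2M0+M1)/6=-3397/1209
seg 1: a=-4, c=M1/2=979/1209, d=(M2−M1)/(6·3)=-557/3627, b=Δ1−h1·(2M1+M2)/6=-460/1209
seg 2: a=-2, c=M2/2=-692/1209, d=(M3−M2)/(6·3)=424/3627, b=Δ2−h2·(2M2+M3)/6=401/1209
seg 3: a=-3, c=M3/2=580/1209, d=(M4−M3)/(6·3)=-1402/10881, b=Δ3−h3·(2M3+M4)/6=5/93
seg 4: a=-2, c=M4/2=-274/403, d=(M5−M4)/(6·1)=274/1209, b=Δ4−h4·(2M4+M5)/6=-661/1209
t_q=27/4 → seg 2, τ=3/4; S=-2+401/1209·τ+-692/1209·τ²+424/3627·τ³=-6525/3224

  seg 0: a=2 b=-3397/1209 c=0 d=979/10881
  seg 1: a=-4 b=-460/1209 c=979/1209 d=-557/3627
  seg 2: a=-2 b=401/1209 c=-692/1209 d=424/3627
  seg 3: a=-3 b=5/93 c=580/1209 d=-1402/10881
  seg 4: a=-2 b=-661/1209 c=-274/403 d=274/1209
S(27/4) = -6525/3224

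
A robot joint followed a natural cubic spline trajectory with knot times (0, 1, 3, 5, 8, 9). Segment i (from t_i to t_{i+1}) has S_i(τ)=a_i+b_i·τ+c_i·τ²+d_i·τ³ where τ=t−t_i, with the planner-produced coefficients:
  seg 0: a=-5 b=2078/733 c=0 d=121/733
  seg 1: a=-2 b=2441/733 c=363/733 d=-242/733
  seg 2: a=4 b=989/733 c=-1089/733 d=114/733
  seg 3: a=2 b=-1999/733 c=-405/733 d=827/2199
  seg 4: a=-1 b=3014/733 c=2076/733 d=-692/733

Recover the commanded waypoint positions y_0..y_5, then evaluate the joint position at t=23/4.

y_0 = S_0(0) = a_0 = -5
y_1 = S_1(0) = a_1 = -2
y_2 = S_2(0) = a_2 = 4
y_3 = S_3(0) = a_3 = 2
y_4 = S_4(0) = a_4 = -1
y_5 = S_4(1) = 5
t_q=23/4 is in segment 3 (τ=3/4); S_3(τ)=-9265/46912

y_0=-5 y_1=-2 y_2=4 y_3=2 y_4=-1 y_5=5
S(23/4) = -9265/46912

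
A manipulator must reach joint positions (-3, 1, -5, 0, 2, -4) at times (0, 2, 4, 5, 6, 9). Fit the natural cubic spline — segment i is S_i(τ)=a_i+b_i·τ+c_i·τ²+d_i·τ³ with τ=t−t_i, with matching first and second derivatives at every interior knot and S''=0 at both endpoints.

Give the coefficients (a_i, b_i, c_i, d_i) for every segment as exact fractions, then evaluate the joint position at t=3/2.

  seg 0: a=-3 b=1363/325 c=0 d=-713/1300
  seg 1: a=1 b=-776/325 c=-2139/650 d=97/65
  seg 2: a=-5 b=766/325 c=3681/650 d=-151/50
  seg 3: a=0 b=601/130 c=-1104/325 d=503/650
  seg 4: a=2 b=49/325 c=-699/650 d=233/1950
S(3/2) = 14973/10400

Δ: Δ0=2, Δ1=-3, Δ2=5, Δ3=2, Δ4=-2
row 1: diag=8, rhs=-30; c'=1/4, d'=-15/4
row 2: denom=6−2·1/4=11/2; d'=(48−2·-15/4)/(11/2)=111/11
row 3: denom=4−1·2/11=42/11; d'=(-18−1·111/11)/(42/11)=-103/14
row 4: denom=8−1·11/42=325/42; d'=(-24−1·-103/14)/(325/42)=-699/325
back: M4=-699/325
back: M3=-103/14−11/42·-699/325=-2208/325
back: M2=111/11−2/11·-2208/325=3681/325
back: M1=-15/4−1/4·3681/325=-2139/325
M: M0=0, M1=-2139/325, M2=3681/325, M3=-2208/325, M4=-699/325, M5=0
seg 0: a=-3, c=M0/2=0, d=(M1−M0)/(6·2)=-713/1300, b=Δ0−h0·(2M0+M1)/6=1363/325
seg 1: a=1, c=M1/2=-2139/650, d=(M2−M1)/(6·2)=97/65, b=Δ1−h1·(2M1+M2)/6=-776/325
seg 2: a=-5, c=M2/2=3681/650, d=(M3−M2)/(6·1)=-151/50, b=Δ2−h2·(2M2+M3)/6=766/325
seg 3: a=0, c=M3/2=-1104/325, d=(M4−M3)/(6·1)=503/650, b=Δ3−h3·(2M3+M4)/6=601/130
seg 4: a=2, c=M4/2=-699/650, d=(M5−M4)/(6·3)=233/1950, b=Δ4−h4·(2M4+M5)/6=49/325
t_q=3/2 → seg 0, τ=3/2; S=-3+1363/325·τ+0·τ²+-713/1300·τ³=14973/10400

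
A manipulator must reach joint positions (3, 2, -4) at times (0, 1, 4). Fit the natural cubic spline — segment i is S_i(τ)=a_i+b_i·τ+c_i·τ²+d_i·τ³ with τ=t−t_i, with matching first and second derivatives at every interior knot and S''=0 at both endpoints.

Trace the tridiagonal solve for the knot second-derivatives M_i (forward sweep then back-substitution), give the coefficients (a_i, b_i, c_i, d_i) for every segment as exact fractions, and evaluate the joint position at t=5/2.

Δ: Δ0=-1, Δ1=-2
row 1: diag=8, rhs=-6; c'=3/8, d'=-3/4
back: M1=-3/4
M: M0=0, M1=-3/4, M2=0
seg 0: a=3, c=M0/2=0, d=(M1−M0)/(6·1)=-1/8, b=Δ0−h0·(2M0+M1)/6=-7/8
seg 1: a=2, c=M1/2=-3/8, d=(M2−M1)/(6·3)=1/24, b=Δ1−h1·(2M1+M2)/6=-5/4
t_q=5/2 → seg 1, τ=3/2; S=2+-5/4·τ+-3/8·τ²+1/24·τ³=-37/64

  seg 0: a=3 b=-7/8 c=0 d=-1/8
  seg 1: a=2 b=-5/4 c=-3/8 d=1/24
S(5/2) = -37/64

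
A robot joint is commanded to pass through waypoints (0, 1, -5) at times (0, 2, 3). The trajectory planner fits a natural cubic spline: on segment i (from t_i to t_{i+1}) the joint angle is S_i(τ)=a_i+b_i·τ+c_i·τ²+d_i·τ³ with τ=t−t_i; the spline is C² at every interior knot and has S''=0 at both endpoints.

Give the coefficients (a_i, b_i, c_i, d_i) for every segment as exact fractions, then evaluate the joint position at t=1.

  seg 0: a=0 b=8/3 c=0 d=-13/24
  seg 1: a=1 b=-23/6 c=-13/4 d=13/12
S(1) = 17/8

Δ: Δ0=1/2, Δ1=-6
row 1: diag=6, rhs=-39; c'=1/6, d'=-13/2
back: M1=-13/2
M: M0=0, M1=-13/2, M2=0
seg 0: a=0, c=M0/2=0, d=(M1−M0)/(6·2)=-13/24, b=Δ0−h0·(2M0+M1)/6=8/3
seg 1: a=1, c=M1/2=-13/4, d=(M2−M1)/(6·1)=13/12, b=Δ1−h1·(2M1+M2)/6=-23/6
t_q=1 → seg 0, τ=1; S=0+8/3·τ+0·τ²+-13/24·τ³=17/8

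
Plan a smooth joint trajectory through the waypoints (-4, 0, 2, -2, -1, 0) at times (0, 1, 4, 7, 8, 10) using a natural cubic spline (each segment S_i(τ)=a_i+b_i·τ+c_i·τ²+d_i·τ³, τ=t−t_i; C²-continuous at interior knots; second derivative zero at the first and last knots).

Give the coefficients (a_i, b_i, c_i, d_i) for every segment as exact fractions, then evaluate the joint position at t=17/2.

  seg 0: a=-4 b=31831/7314 c=0 d=-2575/7314
  seg 1: a=0 b=12053/3657 c=-2575/2438 d=1315/21942
  seg 2: a=2 b=-10409/7314 c=-630/1219 d=1333/7314
  seg 3: a=-2 b=1451/3657 c=2739/2438 d=-3805/7314
  seg 4: a=-1 b=7921/7314 c=-533/1219 d=533/7314
S(17/2) = -10897/19504

Δ: Δ0=4, Δ1=2/3, Δ2=-4/3, Δ3=1, Δ4=1/2
row 1: diag=8, rhs=-20; c'=3/8, d'=-5/2
row 2: denom=12−3·3/8=87/8; d'=(-12−3·-5/2)/(87/8)=-12/29
row 3: denom=8−3·8/29=208/29; d'=(14−3·-12/29)/(208/29)=17/8
row 4: denom=6−1·29/208=1219/208; d'=(-3−1·17/8)/(1219/208)=-1066/1219
back: M4=-1066/1219
back: M3=17/8−29/208·-1066/1219=2739/1219
back: M2=-12/29−8/29·2739/1219=-1260/1219
back: M1=-5/2−3/8·-1260/1219=-2575/1219
M: M0=0, M1=-2575/1219, M2=-1260/1219, M3=2739/1219, M4=-1066/1219, M5=0
seg 0: a=-4, c=M0/2=0, d=(M1−M0)/(6·1)=-2575/7314, b=Δ0−h0·(2M0+M1)/6=31831/7314
seg 1: a=0, c=M1/2=-2575/2438, d=(M2−M1)/(6·3)=1315/21942, b=Δ1−h1·(2M1+M2)/6=12053/3657
seg 2: a=2, c=M2/2=-630/1219, d=(M3−M2)/(6·3)=1333/7314, b=Δ2−h2·(2M2+M3)/6=-10409/7314
seg 3: a=-2, c=M3/2=2739/2438, d=(M4−M3)/(6·1)=-3805/7314, b=Δ3−h3·(2M3+M4)/6=1451/3657
seg 4: a=-1, c=M4/2=-533/1219, d=(M5−M4)/(6·2)=533/7314, b=Δ4−h4·(2M4+M5)/6=7921/7314
t_q=17/2 → seg 4, τ=1/2; S=-1+7921/7314·τ+-533/1219·τ²+533/7314·τ³=-10897/19504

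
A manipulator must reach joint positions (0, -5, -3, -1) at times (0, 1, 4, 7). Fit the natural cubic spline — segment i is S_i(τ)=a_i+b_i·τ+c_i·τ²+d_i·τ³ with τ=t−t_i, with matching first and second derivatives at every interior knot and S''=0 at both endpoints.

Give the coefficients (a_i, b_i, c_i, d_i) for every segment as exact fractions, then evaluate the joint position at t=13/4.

Δ: Δ0=-5, Δ1=2/3, Δ2=2/3
row 1: diag=8, rhs=34; c'=3/8, d'=17/4
row 2: denom=12−3·3/8=87/8; d'=(0−3·17/4)/(87/8)=-34/29
back: M2=-34/29
back: M1=17/4−3/8·-34/29=136/29
M: M0=0, M1=136/29, M2=-34/29, M3=0
seg 0: a=0, c=M0/2=0, d=(M1−M0)/(6·1)=68/87, b=Δ0−h0·(2M0+M1)/6=-503/87
seg 1: a=-5, c=M1/2=68/29, d=(M2−M1)/(6·3)=-85/261, b=Δ1−h1·(2M1+M2)/6=-299/87
seg 2: a=-3, c=M2/2=-17/29, d=(M3−M2)/(6·3)=17/261, b=Δ2−h2·(2M2+M3)/6=160/87
t_q=13/4 → seg 1, τ=9/4; S=-5+-299/87·τ+68/29·τ²+-85/261·τ³=-8485/1856

  seg 0: a=0 b=-503/87 c=0 d=68/87
  seg 1: a=-5 b=-299/87 c=68/29 d=-85/261
  seg 2: a=-3 b=160/87 c=-17/29 d=17/261
S(13/4) = -8485/1856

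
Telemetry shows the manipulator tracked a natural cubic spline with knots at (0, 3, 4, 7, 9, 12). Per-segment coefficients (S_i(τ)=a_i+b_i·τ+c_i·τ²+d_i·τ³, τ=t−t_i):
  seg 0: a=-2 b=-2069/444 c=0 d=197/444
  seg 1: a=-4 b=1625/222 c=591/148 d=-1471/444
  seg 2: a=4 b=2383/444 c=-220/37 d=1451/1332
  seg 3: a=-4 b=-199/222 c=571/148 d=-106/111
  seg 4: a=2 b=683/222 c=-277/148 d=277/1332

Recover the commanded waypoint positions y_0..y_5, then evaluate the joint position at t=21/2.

y_0 = S_0(0) = a_0 = -2
y_1 = S_1(0) = a_1 = -4
y_2 = S_2(0) = a_2 = 4
y_3 = S_3(0) = a_3 = -4
y_4 = S_4(0) = a_4 = 2
y_5 = S_4(3) = 0
t_q=21/2 is in segment 4 (τ=3/2); S_4(τ)=3677/1184

y_0=-2 y_1=-4 y_2=4 y_3=-4 y_4=2 y_5=0
S(21/2) = 3677/1184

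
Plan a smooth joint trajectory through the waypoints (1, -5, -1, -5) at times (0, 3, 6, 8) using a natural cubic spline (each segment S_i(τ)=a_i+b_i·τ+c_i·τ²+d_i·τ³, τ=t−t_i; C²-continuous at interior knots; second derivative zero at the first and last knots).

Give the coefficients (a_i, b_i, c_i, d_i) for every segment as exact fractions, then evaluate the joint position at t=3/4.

Δ: Δ0=-2, Δ1=4/3, Δ2=-2
row 1: diag=12, rhs=20; c'=1/4, d'=5/3
row 2: denom=10−3·1/4=37/4; d'=(-20−3·5/3)/(37/4)=-100/37
back: M2=-100/37
back: M1=5/3−1/4·-100/37=260/111
M: M0=0, M1=260/111, M2=-100/37, M3=0
seg 0: a=1, c=M0/2=0, d=(M1−M0)/(6·3)=130/999, b=Δ0−h0·(2M0+M1)/6=-352/111
seg 1: a=-5, c=M1/2=130/111, d=(M2−M1)/(6·3)=-280/999, b=Δ1−h1·(2M1+M2)/6=38/111
seg 2: a=-1, c=M2/2=-50/37, d=(M3−M2)/(6·2)=25/111, b=Δ2−h2·(2M2+M3)/6=-22/111
t_q=3/4 → seg 0, τ=3/4; S=1+-352/111·τ+0·τ²+130/999·τ³=-1567/1184

  seg 0: a=1 b=-352/111 c=0 d=130/999
  seg 1: a=-5 b=38/111 c=130/111 d=-280/999
  seg 2: a=-1 b=-22/111 c=-50/37 d=25/111
S(3/4) = -1567/1184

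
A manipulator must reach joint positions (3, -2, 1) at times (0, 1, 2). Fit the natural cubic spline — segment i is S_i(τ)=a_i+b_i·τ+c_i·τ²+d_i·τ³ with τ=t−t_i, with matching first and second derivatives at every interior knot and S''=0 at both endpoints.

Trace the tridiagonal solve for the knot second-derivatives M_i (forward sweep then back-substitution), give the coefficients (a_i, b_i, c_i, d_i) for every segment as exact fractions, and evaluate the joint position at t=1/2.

Δ: Δ0=-5, Δ1=3
row 1: diag=4, rhs=48; c'=1/4, d'=12
back: M1=12
M: M0=0, M1=12, M2=0
seg 0: a=3, c=M0/2=0, d=(M1−M0)/(6·1)=2, b=Δ0−h0·(2M0+M1)/6=-7
seg 1: a=-2, c=M1/2=6, d=(M2−M1)/(6·1)=-2, b=Δ1−h1·(2M1+M2)/6=-1
t_q=1/2 → seg 0, τ=1/2; S=3+-7·τ+0·τ²+2·τ³=-1/4

  seg 0: a=3 b=-7 c=0 d=2
  seg 1: a=-2 b=-1 c=6 d=-2
S(1/2) = -1/4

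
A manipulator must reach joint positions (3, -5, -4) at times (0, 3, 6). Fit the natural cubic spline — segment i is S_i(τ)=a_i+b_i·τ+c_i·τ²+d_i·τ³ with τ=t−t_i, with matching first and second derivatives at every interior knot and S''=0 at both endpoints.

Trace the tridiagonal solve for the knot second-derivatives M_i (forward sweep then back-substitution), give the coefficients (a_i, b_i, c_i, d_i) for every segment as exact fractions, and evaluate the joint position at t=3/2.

Δ: Δ0=-8/3, Δ1=1/3
row 1: diag=12, rhs=18; c'=1/4, d'=3/2
back: M1=3/2
M: M0=0, M1=3/2, M2=0
seg 0: a=3, c=M0/2=0, d=(M1−M0)/(6·3)=1/12, b=Δ0−h0·(2M0+M1)/6=-41/12
seg 1: a=-5, c=M1/2=3/4, d=(M2−M1)/(6·3)=-1/12, b=Δ1−h1·(2M1+M2)/6=-7/6
t_q=3/2 → seg 0, τ=3/2; S=3+-41/12·τ+0·τ²+1/12·τ³=-59/32

  seg 0: a=3 b=-41/12 c=0 d=1/12
  seg 1: a=-5 b=-7/6 c=3/4 d=-1/12
S(3/2) = -59/32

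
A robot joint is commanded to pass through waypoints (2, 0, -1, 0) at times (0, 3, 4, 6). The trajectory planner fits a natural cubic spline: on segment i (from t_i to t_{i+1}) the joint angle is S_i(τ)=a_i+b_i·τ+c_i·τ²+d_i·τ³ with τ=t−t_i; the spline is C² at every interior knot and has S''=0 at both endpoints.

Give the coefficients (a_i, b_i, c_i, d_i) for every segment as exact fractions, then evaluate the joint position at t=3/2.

Δ: Δ0=-2/3, Δ1=-1, Δ2=1/2
row 1: diag=8, rhs=-2; c'=1/8, d'=-1/4
row 2: denom=6−1·1/8=47/8; d'=(9−1·-1/4)/(47/8)=74/47
back: M2=74/47
back: M1=-1/4−1/8·74/47=-21/47
M: M0=0, M1=-21/47, M2=74/47, M3=0
seg 0: a=2, c=M0/2=0, d=(M1−M0)/(6·3)=-7/282, b=Δ0−h0·(2M0+M1)/6=-125/282
seg 1: a=0, c=M1/2=-21/94, d=(M2−M1)/(6·1)=95/282, b=Δ1−h1·(2M1+M2)/6=-157/141
seg 2: a=-1, c=M2/2=37/47, d=(M3−M2)/(6·2)=-37/282, b=Δ2−h2·(2M2+M3)/6=-155/282
t_q=3/2 → seg 0, τ=3/2; S=2+-125/282·τ+0·τ²+-7/282·τ³=941/752

  seg 0: a=2 b=-125/282 c=0 d=-7/282
  seg 1: a=0 b=-157/141 c=-21/94 d=95/282
  seg 2: a=-1 b=-155/282 c=37/47 d=-37/282
S(3/2) = 941/752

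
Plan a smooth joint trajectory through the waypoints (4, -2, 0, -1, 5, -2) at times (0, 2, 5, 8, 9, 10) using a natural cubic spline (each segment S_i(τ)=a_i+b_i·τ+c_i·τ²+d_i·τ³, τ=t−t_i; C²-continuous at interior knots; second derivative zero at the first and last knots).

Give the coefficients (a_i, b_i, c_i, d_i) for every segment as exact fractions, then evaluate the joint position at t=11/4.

  seg 0: a=4 b=-12583/3081 c=0 d=835/3081
  seg 1: a=-2 b=-2563/3081 c=1670/1027 d=-89/237
  seg 2: a=0 b=-3742/3081 c=-1801/1027 d=6308/9243
  seg 3: a=-1 b=20612/3081 c=4507/1027 d=-15647/3081
  seg 4: a=5 b=713/3081 c=-11140/1027 d=11140/3081
S(11/4) = -122757/65728

Δ: Δ0=-3, Δ1=2/3, Δ2=-1/3, Δ3=6, Δ4=-7
row 1: diag=10, rhs=22; c'=3/10, d'=11/5
row 2: denom=12−3·3/10=111/10; d'=(-6−3·11/5)/(111/10)=-42/37
row 3: denom=8−3·10/37=266/37; d'=(38−3·-42/37)/(266/37)=766/133
row 4: denom=4−1·37/266=1027/266; d'=(-78−1·766/133)/(1027/266)=-22280/1027
back: M4=-22280/1027
back: M3=766/133−37/266·-22280/1027=9014/1027
back: M2=-42/37−10/37·9014/1027=-3602/1027
back: M1=11/5−3/10·-3602/1027=3340/1027
M: M0=0, M1=3340/1027, M2=-3602/1027, M3=9014/1027, M4=-22280/1027, M5=0
seg 0: a=4, c=M0/2=0, d=(M1−M0)/(6·2)=835/3081, b=Δ0−h0·(2M0+M1)/6=-12583/3081
seg 1: a=-2, c=M1/2=1670/1027, d=(M2−M1)/(6·3)=-89/237, b=Δ1−h1·(2M1+M2)/6=-2563/3081
seg 2: a=0, c=M2/2=-1801/1027, d=(M3−M2)/(6·3)=6308/9243, b=Δ2−h2·(2M2+M3)/6=-3742/3081
seg 3: a=-1, c=M3/2=4507/1027, d=(M4−M3)/(6·1)=-15647/3081, b=Δ3−h3·(2M3+M4)/6=20612/3081
seg 4: a=5, c=M4/2=-11140/1027, d=(M5−M4)/(6·1)=11140/3081, b=Δ4−h4·(2M4+M5)/6=713/3081
t_q=11/4 → seg 1, τ=3/4; S=-2+-2563/3081·τ+1670/1027·τ²+-89/237·τ³=-122757/65728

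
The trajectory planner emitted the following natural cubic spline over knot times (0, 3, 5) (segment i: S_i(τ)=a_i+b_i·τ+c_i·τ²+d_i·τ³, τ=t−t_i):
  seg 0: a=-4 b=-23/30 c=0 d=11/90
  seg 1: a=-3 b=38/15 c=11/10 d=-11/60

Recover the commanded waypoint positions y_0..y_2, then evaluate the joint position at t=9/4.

y_0=-4 y_1=-3 y_2=5
S(9/4) = -2773/640

y_0 = S_0(0) = a_0 = -4
y_1 = S_1(0) = a_1 = -3
y_2 = S_1(2) = 5
t_q=9/4 is in segment 0 (τ=9/4); S_0(τ)=-2773/640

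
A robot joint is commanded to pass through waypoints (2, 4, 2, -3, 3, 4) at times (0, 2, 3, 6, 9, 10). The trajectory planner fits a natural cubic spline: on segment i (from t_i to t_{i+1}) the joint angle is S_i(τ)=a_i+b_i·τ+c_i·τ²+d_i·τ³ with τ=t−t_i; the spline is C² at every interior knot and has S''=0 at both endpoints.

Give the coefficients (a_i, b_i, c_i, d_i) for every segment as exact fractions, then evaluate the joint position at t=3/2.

Δ: Δ0=1, Δ1=-2, Δ2=-5/3, Δ3=2, Δ4=1
row 1: diag=6, rhs=-18; c'=1/6, d'=-3
row 2: denom=8−1·1/6=47/6; d'=(2−1·-3)/(47/6)=30/47
row 3: denom=12−3·18/47=510/47; d'=(22−3·30/47)/(510/47)=472/255
row 4: denom=8−3·47/170=1219/170; d'=(-6−3·472/255)/(1219/170)=-1964/1219
back: M4=-1964/1219
back: M3=472/255−47/170·-1964/1219=8398/3657
back: M2=30/47−18/47·8398/3657=-294/1219
back: M1=-3−1/6·-294/1219=-3608/1219
M: M0=0, M1=-3608/1219, M2=-294/1219, M3=8398/3657, M4=-1964/1219, M5=0
seg 0: a=2, c=M0/2=0, d=(M1−M0)/(6·2)=-902/3657, b=Δ0−h0·(2M0+M1)/6=7265/3657
seg 1: a=4, c=M1/2=-1804/1219, d=(M2−M1)/(6·1)=1657/3657, b=Δ1−h1·(2M1+M2)/6=-3559/3657
seg 2: a=2, c=M2/2=-147/1219, d=(M3−M2)/(6·3)=4640/32913, b=Δ2−h2·(2M2+M3)/6=-9412/3657
seg 3: a=-3, c=M3/2=4199/3657, d=(M4−M3)/(6·3)=-7145/32913, b=Δ3−h3·(2M3+M4)/6=1862/3657
seg 4: a=3, c=M4/2=-982/1219, d=(M5−M4)/(6·1)=982/3657, b=Δ4−h4·(2M4+M5)/6=5621/3657
t_q=3/2 → seg 0, τ=3/2; S=2+7265/3657·τ+0·τ²+-902/3657·τ³=20223/4876

  seg 0: a=2 b=7265/3657 c=0 d=-902/3657
  seg 1: a=4 b=-3559/3657 c=-1804/1219 d=1657/3657
  seg 2: a=2 b=-9412/3657 c=-147/1219 d=4640/32913
  seg 3: a=-3 b=1862/3657 c=4199/3657 d=-7145/32913
  seg 4: a=3 b=5621/3657 c=-982/1219 d=982/3657
S(3/2) = 20223/4876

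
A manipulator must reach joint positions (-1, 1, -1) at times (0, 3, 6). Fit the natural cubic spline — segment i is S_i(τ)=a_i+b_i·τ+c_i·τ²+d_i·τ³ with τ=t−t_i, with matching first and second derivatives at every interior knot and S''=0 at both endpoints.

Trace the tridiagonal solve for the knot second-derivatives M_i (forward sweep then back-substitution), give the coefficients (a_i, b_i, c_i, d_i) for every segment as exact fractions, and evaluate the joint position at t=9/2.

  seg 0: a=-1 b=1 c=0 d=-1/27
  seg 1: a=1 b=0 c=-1/3 d=1/27
S(9/2) = 3/8

Δ: Δ0=2/3, Δ1=-2/3
row 1: diag=12, rhs=-8; c'=1/4, d'=-2/3
back: M1=-2/3
M: M0=0, M1=-2/3, M2=0
seg 0: a=-1, c=M0/2=0, d=(M1−M0)/(6·3)=-1/27, b=Δ0−h0·(2M0+M1)/6=1
seg 1: a=1, c=M1/2=-1/3, d=(M2−M1)/(6·3)=1/27, b=Δ1−h1·(2M1+M2)/6=0
t_q=9/2 → seg 1, τ=3/2; S=1+0·τ+-1/3·τ²+1/27·τ³=3/8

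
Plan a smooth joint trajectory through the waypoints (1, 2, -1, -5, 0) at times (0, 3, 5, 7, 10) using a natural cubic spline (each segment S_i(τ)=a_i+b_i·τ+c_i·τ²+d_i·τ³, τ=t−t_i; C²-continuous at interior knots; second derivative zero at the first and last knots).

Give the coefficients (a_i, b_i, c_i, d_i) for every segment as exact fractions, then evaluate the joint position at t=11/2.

Δ: Δ0=1/3, Δ1=-3/2, Δ2=-2, Δ3=5/3
row 1: diag=10, rhs=-11; c'=1/5, d'=-11/10
row 2: denom=8−2·1/5=38/5; d'=(-3−2·-11/10)/(38/5)=-2/19
row 3: denom=10−2·5/19=180/19; d'=(22−2·-2/19)/(180/19)=211/90
back: M3=211/90
back: M2=-2/19−5/19·211/90=-13/18
back: M1=-11/10−1/5·-13/18=-43/45
M: M0=0, M1=-43/45, M2=-13/18, M3=211/90, M4=0
seg 0: a=1, c=M0/2=0, d=(M1−M0)/(6·3)=-43/810, b=Δ0−h0·(2M0+M1)/6=73/90
seg 1: a=2, c=M1/2=-43/90, d=(M2−M1)/(6·2)=7/360, b=Δ1−h1·(2M1+M2)/6=-28/45
seg 2: a=-1, c=M2/2=-13/36, d=(M3−M2)/(6·2)=23/90, b=Δ2−h2·(2M2+M3)/6=-23/10
seg 3: a=-5, c=M3/2=211/180, d=(M4−M3)/(6·3)=-211/1620, b=Δ3−h3·(2M3+M4)/6=-61/90
t_q=11/2 → seg 2, τ=1/2; S=-1+-23/10·τ+-13/36·τ²+23/90·τ³=-53/24

  seg 0: a=1 b=73/90 c=0 d=-43/810
  seg 1: a=2 b=-28/45 c=-43/90 d=7/360
  seg 2: a=-1 b=-23/10 c=-13/36 d=23/90
  seg 3: a=-5 b=-61/90 c=211/180 d=-211/1620
S(11/2) = -53/24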